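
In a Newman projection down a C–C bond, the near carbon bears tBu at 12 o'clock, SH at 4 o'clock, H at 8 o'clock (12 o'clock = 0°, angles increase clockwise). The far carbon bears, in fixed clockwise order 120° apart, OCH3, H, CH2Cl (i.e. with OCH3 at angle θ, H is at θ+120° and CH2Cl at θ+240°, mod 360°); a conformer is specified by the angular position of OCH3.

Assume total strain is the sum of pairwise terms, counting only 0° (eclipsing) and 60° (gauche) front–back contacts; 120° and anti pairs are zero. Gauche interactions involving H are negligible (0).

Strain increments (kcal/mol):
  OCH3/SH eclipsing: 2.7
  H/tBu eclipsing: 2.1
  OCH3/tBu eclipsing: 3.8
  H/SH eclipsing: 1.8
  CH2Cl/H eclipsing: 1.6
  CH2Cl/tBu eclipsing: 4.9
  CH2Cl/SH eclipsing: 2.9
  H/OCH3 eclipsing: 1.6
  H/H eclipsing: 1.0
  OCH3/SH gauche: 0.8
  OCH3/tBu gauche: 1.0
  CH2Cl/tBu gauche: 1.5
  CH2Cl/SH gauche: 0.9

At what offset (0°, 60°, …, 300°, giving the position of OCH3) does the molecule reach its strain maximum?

120°

OCH3 at 0° is eclipsed. tBu at 0° is eclipsed with OCH3 at 0° (3.8); SH at 120° is eclipsed with H at 120° (1.8); H at 240° is eclipsed with CH2Cl at 240° (1.6). Total 7.2 kcal/mol.
OCH3 at 60° is staggered. tBu at 0° is gauche with OCH3 at 60° (1.0); tBu at 0° is gauche with CH2Cl at 300° (1.5); SH at 120° is gauche with OCH3 at 60° (0.8). Total 3.3 kcal/mol.
OCH3 at 120° is eclipsed. tBu at 0° is eclipsed with CH2Cl at 0° (4.9); SH at 120° is eclipsed with OCH3 at 120° (2.7); H at 240° is eclipsed with H at 240° (1.0). Total 8.6 kcal/mol.
OCH3 at 180° is staggered. tBu at 0° is gauche with CH2Cl at 60° (1.5); SH at 120° is gauche with OCH3 at 180° (0.8); SH at 120° is gauche with CH2Cl at 60° (0.9). Total 3.2 kcal/mol.
OCH3 at 240° is eclipsed. tBu at 0° is eclipsed with H at 0° (2.1); SH at 120° is eclipsed with CH2Cl at 120° (2.9); H at 240° is eclipsed with OCH3 at 240° (1.6). Total 6.6 kcal/mol.
OCH3 at 300° is staggered. tBu at 0° is gauche with OCH3 at 300° (1.0); SH at 120° is gauche with CH2Cl at 180° (0.9). Total 1.9 kcal/mol.
The maximum (8.6 kcal/mol) occurs with OCH3 at 120°.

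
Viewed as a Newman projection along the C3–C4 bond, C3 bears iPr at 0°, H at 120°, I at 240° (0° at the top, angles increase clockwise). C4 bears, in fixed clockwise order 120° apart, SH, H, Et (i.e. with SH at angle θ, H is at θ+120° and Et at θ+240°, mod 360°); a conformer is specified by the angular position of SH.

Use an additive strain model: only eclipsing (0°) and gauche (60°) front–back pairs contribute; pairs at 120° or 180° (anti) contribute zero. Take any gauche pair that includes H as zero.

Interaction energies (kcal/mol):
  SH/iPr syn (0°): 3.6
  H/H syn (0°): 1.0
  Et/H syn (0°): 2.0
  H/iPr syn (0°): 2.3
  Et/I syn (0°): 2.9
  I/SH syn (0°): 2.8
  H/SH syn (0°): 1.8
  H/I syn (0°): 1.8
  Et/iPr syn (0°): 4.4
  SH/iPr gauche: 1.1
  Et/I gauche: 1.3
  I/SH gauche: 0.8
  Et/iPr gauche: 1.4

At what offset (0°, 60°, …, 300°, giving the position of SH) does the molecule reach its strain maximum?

SH at 0° (eclipsed): iPr(0°)/SH(0°) eclipsed 3.6; H(120°)/H(120°) eclipsed 1.0; I(240°)/Et(240°) eclipsed 2.9 → 7.5 kcal/mol.
SH at 60° (staggered): iPr(0°)/SH(60°) gauche 1.1; iPr(0°)/Et(300°) gauche 1.4; I(240°)/Et(300°) gauche 1.3 → 3.8 kcal/mol.
SH at 120° (eclipsed): iPr(0°)/Et(0°) eclipsed 4.4; H(120°)/SH(120°) eclipsed 1.8; I(240°)/H(240°) eclipsed 1.8 → 8.0 kcal/mol.
SH at 180° (staggered): iPr(0°)/Et(60°) gauche 1.4; I(240°)/SH(180°) gauche 0.8 → 2.2 kcal/mol.
SH at 240° (eclipsed): iPr(0°)/H(0°) eclipsed 2.3; H(120°)/Et(120°) eclipsed 2.0; I(240°)/SH(240°) eclipsed 2.8 → 7.1 kcal/mol.
SH at 300° (staggered): iPr(0°)/SH(300°) gauche 1.1; I(240°)/SH(300°) gauche 0.8; I(240°)/Et(180°) gauche 1.3 → 3.2 kcal/mol.
The maximum (8.0 kcal/mol) occurs with SH at 120°.

120°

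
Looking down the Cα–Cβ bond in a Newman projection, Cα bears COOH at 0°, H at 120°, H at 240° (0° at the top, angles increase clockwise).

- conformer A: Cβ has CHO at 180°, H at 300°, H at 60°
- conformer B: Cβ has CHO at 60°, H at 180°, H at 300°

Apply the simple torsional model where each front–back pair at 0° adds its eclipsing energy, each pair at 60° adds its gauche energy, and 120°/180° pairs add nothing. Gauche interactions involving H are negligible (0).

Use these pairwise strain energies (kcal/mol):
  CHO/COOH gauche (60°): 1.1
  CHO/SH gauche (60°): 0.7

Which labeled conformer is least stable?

B

A (staggered): no non-H gauche contacts → 0.0 kcal/mol.
B (staggered): COOH(0°)/CHO(60°) gauche 1.1 → 1.1 kcal/mol.
B has the highest total (1.1 kcal/mol).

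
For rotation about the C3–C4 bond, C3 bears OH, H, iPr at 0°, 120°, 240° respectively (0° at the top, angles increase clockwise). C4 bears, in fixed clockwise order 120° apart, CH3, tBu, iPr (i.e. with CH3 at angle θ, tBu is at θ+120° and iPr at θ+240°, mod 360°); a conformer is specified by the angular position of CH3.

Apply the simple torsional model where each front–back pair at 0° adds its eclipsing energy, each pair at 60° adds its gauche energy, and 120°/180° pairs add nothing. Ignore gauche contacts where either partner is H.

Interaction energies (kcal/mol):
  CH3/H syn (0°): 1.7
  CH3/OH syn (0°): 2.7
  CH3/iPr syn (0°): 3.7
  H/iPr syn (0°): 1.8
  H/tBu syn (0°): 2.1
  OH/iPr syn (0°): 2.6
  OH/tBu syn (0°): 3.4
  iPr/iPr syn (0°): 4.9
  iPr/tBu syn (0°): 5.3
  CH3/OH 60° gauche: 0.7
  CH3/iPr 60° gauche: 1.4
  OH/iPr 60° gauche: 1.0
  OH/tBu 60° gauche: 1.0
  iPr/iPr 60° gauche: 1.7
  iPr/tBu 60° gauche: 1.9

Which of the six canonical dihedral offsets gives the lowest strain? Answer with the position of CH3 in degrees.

300°

CH3 at 0° is eclipsed. OH at 0° is eclipsed with CH3 at 0° (2.7); H at 120° is eclipsed with tBu at 120° (2.1); iPr at 240° is eclipsed with iPr at 240° (4.9). Total 9.7 kcal/mol.
CH3 at 60° is staggered. OH at 0° is gauche with CH3 at 60° (0.7); OH at 0° is gauche with iPr at 300° (1.0); iPr at 240° is gauche with tBu at 180° (1.9); iPr at 240° is gauche with iPr at 300° (1.7). Total 5.3 kcal/mol.
CH3 at 120° is eclipsed. OH at 0° is eclipsed with iPr at 0° (2.6); H at 120° is eclipsed with CH3 at 120° (1.7); iPr at 240° is eclipsed with tBu at 240° (5.3). Total 9.6 kcal/mol.
CH3 at 180° is staggered. OH at 0° is gauche with tBu at 300° (1.0); OH at 0° is gauche with iPr at 60° (1.0); iPr at 240° is gauche with CH3 at 180° (1.4); iPr at 240° is gauche with tBu at 300° (1.9). Total 5.3 kcal/mol.
CH3 at 240° is eclipsed. OH at 0° is eclipsed with tBu at 0° (3.4); H at 120° is eclipsed with iPr at 120° (1.8); iPr at 240° is eclipsed with CH3 at 240° (3.7). Total 8.9 kcal/mol.
CH3 at 300° is staggered. OH at 0° is gauche with CH3 at 300° (0.7); OH at 0° is gauche with tBu at 60° (1.0); iPr at 240° is gauche with CH3 at 300° (1.4); iPr at 240° is gauche with iPr at 180° (1.7). Total 4.8 kcal/mol.
The minimum (4.8 kcal/mol) occurs with CH3 at 300°.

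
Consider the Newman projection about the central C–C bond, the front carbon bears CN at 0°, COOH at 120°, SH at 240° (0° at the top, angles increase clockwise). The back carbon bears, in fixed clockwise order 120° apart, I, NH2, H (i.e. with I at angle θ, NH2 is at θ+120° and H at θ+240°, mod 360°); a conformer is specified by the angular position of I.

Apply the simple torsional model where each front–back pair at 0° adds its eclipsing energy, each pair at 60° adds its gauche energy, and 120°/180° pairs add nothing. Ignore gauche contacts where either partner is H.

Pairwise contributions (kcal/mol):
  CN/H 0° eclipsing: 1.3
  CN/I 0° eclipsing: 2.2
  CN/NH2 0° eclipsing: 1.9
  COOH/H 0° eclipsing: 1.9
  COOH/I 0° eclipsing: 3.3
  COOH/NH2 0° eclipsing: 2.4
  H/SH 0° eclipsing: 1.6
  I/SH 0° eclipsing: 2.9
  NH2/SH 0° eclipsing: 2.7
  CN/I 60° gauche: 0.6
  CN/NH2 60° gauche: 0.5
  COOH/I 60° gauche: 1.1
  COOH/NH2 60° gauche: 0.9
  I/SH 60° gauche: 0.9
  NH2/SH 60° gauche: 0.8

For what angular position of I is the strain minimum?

300°

I at 0° (eclipsed): CN–I eclipsed, COOH–NH2 eclipsed, SH–H eclipsed; 2.2 + 2.4 + 1.6 = 6.2 kcal/mol.
I at 60° (staggered): CN–I gauche, COOH–I gauche, COOH–NH2 gauche, SH–NH2 gauche; 0.6 + 1.1 + 0.9 + 0.8 = 3.4 kcal/mol.
I at 120° (eclipsed): CN–H eclipsed, COOH–I eclipsed, SH–NH2 eclipsed; 1.3 + 3.3 + 2.7 = 7.3 kcal/mol.
I at 180° (staggered): CN–NH2 gauche, COOH–I gauche, SH–I gauche, SH–NH2 gauche; 0.5 + 1.1 + 0.9 + 0.8 = 3.3 kcal/mol.
I at 240° (eclipsed): CN–NH2 eclipsed, COOH–H eclipsed, SH–I eclipsed; 1.9 + 1.9 + 2.9 = 6.7 kcal/mol.
I at 300° (staggered): CN–I gauche, CN–NH2 gauche, COOH–NH2 gauche, SH–I gauche; 0.6 + 0.5 + 0.9 + 0.9 = 2.9 kcal/mol.
The minimum (2.9 kcal/mol) occurs with I at 300°.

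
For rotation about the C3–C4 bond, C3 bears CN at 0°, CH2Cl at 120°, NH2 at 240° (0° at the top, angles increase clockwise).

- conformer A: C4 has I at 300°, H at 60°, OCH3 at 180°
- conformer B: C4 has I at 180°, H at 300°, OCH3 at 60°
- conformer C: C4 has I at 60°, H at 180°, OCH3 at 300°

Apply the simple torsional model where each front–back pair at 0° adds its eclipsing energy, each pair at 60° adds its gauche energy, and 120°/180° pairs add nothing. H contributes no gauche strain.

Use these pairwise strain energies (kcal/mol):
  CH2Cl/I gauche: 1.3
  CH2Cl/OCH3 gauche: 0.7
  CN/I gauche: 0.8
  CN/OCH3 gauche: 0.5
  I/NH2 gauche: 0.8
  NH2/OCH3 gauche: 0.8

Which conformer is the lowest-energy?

A (staggered): CN(0°)/I(300°) gauche 0.8; CH2Cl(120°)/OCH3(180°) gauche 0.7; NH2(240°)/I(300°) gauche 0.8; NH2(240°)/OCH3(180°) gauche 0.8 → 3.1 kcal/mol.
B (staggered): CN(0°)/OCH3(60°) gauche 0.5; CH2Cl(120°)/I(180°) gauche 1.3; CH2Cl(120°)/OCH3(60°) gauche 0.7; NH2(240°)/I(180°) gauche 0.8 → 3.3 kcal/mol.
C (staggered): CN(0°)/I(60°) gauche 0.8; CN(0°)/OCH3(300°) gauche 0.5; CH2Cl(120°)/I(60°) gauche 1.3; NH2(240°)/OCH3(300°) gauche 0.8 → 3.4 kcal/mol.
A has the lowest total (3.1 kcal/mol).

A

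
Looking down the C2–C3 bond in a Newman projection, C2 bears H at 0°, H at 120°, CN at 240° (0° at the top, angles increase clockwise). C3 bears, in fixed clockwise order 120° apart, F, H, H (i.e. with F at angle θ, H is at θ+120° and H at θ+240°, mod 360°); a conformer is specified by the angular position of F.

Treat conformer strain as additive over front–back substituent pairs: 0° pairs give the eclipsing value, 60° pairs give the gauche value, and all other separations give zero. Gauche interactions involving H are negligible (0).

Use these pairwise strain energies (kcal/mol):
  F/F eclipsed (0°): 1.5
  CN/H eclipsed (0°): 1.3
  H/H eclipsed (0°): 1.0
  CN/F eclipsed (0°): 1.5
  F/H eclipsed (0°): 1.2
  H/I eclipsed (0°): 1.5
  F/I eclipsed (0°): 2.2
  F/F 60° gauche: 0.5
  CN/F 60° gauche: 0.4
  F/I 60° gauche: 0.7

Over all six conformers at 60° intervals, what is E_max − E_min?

3.5 kcal/mol

F at 0° (eclipsed): H–F eclipsed, H–H eclipsed, CN–H eclipsed; 1.2 + 1.0 + 1.3 = 3.5 kcal/mol.
F at 60° (staggered): no non-H gauche contacts → 0.0 kcal/mol.
F at 120° (eclipsed): H–H eclipsed, H–F eclipsed, CN–H eclipsed; 1.0 + 1.2 + 1.3 = 3.5 kcal/mol.
F at 180° (staggered): CN–F gauche; 0.4 = 0.4 kcal/mol.
F at 240° (eclipsed): H–H eclipsed, H–H eclipsed, CN–F eclipsed; 1.0 + 1.0 + 1.5 = 3.5 kcal/mol.
F at 300° (staggered): CN–F gauche; 0.4 = 0.4 kcal/mol.
Max at 0° (3.5 kcal/mol), min at 60° (0.0 kcal/mol); barrier = 3.5 kcal/mol.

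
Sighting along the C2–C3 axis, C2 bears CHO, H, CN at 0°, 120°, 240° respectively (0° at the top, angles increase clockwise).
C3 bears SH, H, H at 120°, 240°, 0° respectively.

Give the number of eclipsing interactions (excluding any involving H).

Every eclipsing pair involves H, so the count is 0.

0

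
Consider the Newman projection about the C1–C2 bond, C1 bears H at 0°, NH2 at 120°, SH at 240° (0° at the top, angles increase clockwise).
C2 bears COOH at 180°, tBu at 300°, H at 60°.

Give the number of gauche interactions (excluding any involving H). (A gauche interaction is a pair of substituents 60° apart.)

3

Non-H gauche pairs: NH2(120°)/COOH(180°); SH(240°)/COOH(180°); SH(240°)/tBu(300°) — 3 interactions.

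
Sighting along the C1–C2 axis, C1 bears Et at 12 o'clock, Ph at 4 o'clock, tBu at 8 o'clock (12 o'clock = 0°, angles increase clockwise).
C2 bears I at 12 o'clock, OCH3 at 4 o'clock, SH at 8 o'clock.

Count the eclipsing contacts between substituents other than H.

Non-H eclipsing pairs: Et(0°)/I(0°); Ph(120°)/OCH3(120°); tBu(240°)/SH(240°) — 3 interactions.

3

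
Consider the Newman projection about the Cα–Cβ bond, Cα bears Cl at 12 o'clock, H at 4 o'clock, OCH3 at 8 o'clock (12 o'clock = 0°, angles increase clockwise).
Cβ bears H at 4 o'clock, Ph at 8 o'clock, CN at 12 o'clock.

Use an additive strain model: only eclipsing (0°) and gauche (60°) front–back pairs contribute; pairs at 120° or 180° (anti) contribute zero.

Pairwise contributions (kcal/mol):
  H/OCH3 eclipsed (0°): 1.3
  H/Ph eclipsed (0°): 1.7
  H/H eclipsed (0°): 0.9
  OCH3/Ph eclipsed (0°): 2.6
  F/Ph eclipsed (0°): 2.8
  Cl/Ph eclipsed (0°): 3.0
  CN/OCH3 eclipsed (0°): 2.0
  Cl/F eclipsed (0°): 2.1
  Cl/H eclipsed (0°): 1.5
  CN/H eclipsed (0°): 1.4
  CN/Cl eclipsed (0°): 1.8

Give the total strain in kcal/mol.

5.3 kcal/mol

This conformer (eclipsed): Cl(0°)/CN(0°) eclipsed 1.8; H(120°)/H(120°) eclipsed 0.9; OCH3(240°)/Ph(240°) eclipsed 2.6 → 5.3 kcal/mol.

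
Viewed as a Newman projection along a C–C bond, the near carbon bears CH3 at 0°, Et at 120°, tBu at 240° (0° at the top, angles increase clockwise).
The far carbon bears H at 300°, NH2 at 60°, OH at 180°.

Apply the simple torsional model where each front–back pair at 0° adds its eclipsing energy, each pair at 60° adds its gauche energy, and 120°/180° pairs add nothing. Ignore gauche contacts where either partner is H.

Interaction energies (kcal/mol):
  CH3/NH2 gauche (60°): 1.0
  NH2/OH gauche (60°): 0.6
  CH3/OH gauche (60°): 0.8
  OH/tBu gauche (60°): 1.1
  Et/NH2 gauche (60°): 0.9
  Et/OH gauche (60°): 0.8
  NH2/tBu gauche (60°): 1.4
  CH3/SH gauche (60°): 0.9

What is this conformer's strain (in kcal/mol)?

3.8 kcal/mol

This conformer (staggered): CH3–NH2 gauche, Et–NH2 gauche, Et–OH gauche, tBu–OH gauche; 1.0 + 0.9 + 0.8 + 1.1 = 3.8 kcal/mol.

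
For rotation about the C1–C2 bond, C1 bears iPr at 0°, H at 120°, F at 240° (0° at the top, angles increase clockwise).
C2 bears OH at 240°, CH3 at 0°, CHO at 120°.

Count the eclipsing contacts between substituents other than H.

2

Non-H eclipsing pairs: iPr(0°)/CH3(0°); F(240°)/OH(240°) — 2 interactions.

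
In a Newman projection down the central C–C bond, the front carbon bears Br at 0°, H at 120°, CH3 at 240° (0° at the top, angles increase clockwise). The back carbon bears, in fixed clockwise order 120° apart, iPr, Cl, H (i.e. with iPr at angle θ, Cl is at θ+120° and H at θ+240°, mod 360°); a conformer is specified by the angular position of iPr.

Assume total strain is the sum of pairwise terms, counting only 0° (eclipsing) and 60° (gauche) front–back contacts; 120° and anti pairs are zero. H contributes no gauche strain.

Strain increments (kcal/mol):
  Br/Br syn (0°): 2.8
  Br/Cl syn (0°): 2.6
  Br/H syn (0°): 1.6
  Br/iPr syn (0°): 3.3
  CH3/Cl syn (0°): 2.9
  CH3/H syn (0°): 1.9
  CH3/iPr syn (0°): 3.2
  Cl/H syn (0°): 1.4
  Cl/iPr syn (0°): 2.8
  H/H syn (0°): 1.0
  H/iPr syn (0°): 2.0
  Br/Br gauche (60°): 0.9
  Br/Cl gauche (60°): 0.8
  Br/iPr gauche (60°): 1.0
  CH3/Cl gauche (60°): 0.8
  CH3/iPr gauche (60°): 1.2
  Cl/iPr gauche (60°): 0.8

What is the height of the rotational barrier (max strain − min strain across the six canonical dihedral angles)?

iPr at 0° (eclipsed): Br(0°)/iPr(0°) eclipsed 3.3; H(120°)/Cl(120°) eclipsed 1.4; CH3(240°)/H(240°) eclipsed 1.9 → 6.6 kcal/mol.
iPr at 60° (staggered): Br(0°)/iPr(60°) gauche 1.0; CH3(240°)/Cl(180°) gauche 0.8 → 1.8 kcal/mol.
iPr at 120° (eclipsed): Br(0°)/H(0°) eclipsed 1.6; H(120°)/iPr(120°) eclipsed 2.0; CH3(240°)/Cl(240°) eclipsed 2.9 → 6.5 kcal/mol.
iPr at 180° (staggered): Br(0°)/Cl(300°) gauche 0.8; CH3(240°)/iPr(180°) gauche 1.2; CH3(240°)/Cl(300°) gauche 0.8 → 2.8 kcal/mol.
iPr at 240° (eclipsed): Br(0°)/Cl(0°) eclipsed 2.6; H(120°)/H(120°) eclipsed 1.0; CH3(240°)/iPr(240°) eclipsed 3.2 → 6.8 kcal/mol.
iPr at 300° (staggered): Br(0°)/iPr(300°) gauche 1.0; Br(0°)/Cl(60°) gauche 0.8; CH3(240°)/iPr(300°) gauche 1.2 → 3.0 kcal/mol.
Max at 240° (6.8 kcal/mol), min at 60° (1.8 kcal/mol); barrier = 5.0 kcal/mol.

5.0 kcal/mol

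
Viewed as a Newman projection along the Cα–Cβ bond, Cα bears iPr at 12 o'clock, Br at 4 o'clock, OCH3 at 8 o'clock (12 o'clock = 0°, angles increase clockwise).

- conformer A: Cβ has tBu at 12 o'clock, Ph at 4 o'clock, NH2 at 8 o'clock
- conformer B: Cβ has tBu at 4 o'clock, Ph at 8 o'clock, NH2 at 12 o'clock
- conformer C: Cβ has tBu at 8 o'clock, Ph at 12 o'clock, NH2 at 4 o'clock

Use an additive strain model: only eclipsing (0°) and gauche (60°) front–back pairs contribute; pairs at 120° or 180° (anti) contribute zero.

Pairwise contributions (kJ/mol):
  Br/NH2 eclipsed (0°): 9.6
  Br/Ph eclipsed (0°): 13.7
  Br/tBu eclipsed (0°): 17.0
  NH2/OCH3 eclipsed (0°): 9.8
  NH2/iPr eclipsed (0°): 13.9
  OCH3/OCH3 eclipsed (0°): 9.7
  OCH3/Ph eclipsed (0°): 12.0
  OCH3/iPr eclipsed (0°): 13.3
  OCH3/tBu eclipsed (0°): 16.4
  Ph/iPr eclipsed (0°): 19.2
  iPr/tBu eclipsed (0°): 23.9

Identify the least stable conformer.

A is eclipsed. iPr at 0° is eclipsed with tBu at 0° (23.9); Br at 120° is eclipsed with Ph at 120° (13.7); OCH3 at 240° is eclipsed with NH2 at 240° (9.8). Total 47.4 kJ/mol.
B is eclipsed. iPr at 0° is eclipsed with NH2 at 0° (13.9); Br at 120° is eclipsed with tBu at 120° (17.0); OCH3 at 240° is eclipsed with Ph at 240° (12.0). Total 42.9 kJ/mol.
C is eclipsed. iPr at 0° is eclipsed with Ph at 0° (19.2); Br at 120° is eclipsed with NH2 at 120° (9.6); OCH3 at 240° is eclipsed with tBu at 240° (16.4). Total 45.2 kJ/mol.
A has the highest total (47.4 kJ/mol).

A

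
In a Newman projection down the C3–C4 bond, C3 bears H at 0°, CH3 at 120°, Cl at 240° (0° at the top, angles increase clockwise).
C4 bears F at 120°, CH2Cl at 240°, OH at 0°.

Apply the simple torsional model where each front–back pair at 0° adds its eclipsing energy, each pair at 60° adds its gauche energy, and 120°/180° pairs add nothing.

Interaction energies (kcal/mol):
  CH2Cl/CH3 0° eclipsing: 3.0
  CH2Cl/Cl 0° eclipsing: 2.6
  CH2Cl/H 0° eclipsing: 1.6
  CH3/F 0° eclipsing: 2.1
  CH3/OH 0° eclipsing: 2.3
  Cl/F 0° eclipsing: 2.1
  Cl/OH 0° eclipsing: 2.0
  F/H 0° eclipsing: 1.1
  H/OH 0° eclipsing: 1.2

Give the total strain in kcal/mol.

This conformer (eclipsed): H–OH eclipsed, CH3–F eclipsed, Cl–CH2Cl eclipsed; 1.2 + 2.1 + 2.6 = 5.9 kcal/mol.

5.9 kcal/mol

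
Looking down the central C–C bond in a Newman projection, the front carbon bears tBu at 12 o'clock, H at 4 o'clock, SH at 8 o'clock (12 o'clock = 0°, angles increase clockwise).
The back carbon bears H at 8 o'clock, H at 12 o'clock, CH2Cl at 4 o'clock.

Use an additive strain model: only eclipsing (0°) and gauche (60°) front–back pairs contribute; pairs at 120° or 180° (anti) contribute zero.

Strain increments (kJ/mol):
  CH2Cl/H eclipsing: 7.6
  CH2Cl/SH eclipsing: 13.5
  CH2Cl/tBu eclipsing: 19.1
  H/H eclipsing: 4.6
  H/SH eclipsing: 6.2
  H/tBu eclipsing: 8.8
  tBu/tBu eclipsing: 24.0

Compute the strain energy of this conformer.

This conformer (eclipsed): tBu–H eclipsed, H–CH2Cl eclipsed, SH–H eclipsed; 8.8 + 7.6 + 6.2 = 22.6 kJ/mol.

22.6 kJ/mol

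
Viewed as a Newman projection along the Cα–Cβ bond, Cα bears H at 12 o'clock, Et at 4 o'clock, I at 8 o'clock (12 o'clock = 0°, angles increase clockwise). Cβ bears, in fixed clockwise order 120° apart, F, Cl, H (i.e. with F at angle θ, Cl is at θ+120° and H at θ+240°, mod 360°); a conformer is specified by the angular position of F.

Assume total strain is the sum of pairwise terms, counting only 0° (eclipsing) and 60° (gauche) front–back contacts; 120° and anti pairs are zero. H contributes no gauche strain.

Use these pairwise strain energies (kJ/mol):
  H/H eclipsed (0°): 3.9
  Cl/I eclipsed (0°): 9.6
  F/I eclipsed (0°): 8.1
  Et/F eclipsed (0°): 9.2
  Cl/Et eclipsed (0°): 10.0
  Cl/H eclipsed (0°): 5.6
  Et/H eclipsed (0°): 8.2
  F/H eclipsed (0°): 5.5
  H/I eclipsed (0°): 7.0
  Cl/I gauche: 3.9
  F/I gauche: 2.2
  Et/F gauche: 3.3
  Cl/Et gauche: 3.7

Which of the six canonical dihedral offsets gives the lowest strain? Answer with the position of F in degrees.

300°

F at 0° (eclipsed): H(0°)/F(0°) eclipsed 5.5; Et(120°)/Cl(120°) eclipsed 10.0; I(240°)/H(240°) eclipsed 7.0 → 22.5 kJ/mol.
F at 60° (staggered): Et(120°)/F(60°) gauche 3.3; Et(120°)/Cl(180°) gauche 3.7; I(240°)/Cl(180°) gauche 3.9 → 10.9 kJ/mol.
F at 120° (eclipsed): H(0°)/H(0°) eclipsed 3.9; Et(120°)/F(120°) eclipsed 9.2; I(240°)/Cl(240°) eclipsed 9.6 → 22.7 kJ/mol.
F at 180° (staggered): Et(120°)/F(180°) gauche 3.3; I(240°)/F(180°) gauche 2.2; I(240°)/Cl(300°) gauche 3.9 → 9.4 kJ/mol.
F at 240° (eclipsed): H(0°)/Cl(0°) eclipsed 5.6; Et(120°)/H(120°) eclipsed 8.2; I(240°)/F(240°) eclipsed 8.1 → 21.9 kJ/mol.
F at 300° (staggered): Et(120°)/Cl(60°) gauche 3.7; I(240°)/F(300°) gauche 2.2 → 5.9 kJ/mol.
The minimum (5.9 kJ/mol) occurs with F at 300°.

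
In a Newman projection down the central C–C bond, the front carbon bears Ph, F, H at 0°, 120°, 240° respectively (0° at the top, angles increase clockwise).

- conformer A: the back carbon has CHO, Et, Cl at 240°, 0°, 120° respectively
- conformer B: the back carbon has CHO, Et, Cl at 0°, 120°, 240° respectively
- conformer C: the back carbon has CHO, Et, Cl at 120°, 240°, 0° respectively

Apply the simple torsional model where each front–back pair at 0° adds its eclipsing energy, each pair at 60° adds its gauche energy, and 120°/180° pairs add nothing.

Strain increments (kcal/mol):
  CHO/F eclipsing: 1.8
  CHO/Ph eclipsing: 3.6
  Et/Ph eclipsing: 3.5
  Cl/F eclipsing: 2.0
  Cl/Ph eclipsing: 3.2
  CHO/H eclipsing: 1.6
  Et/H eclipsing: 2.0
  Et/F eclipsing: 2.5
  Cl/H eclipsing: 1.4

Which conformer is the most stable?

C

A is eclipsed. Ph at 0° is eclipsed with Et at 0° (3.5); F at 120° is eclipsed with Cl at 120° (2.0); H at 240° is eclipsed with CHO at 240° (1.6). Total 7.1 kcal/mol.
B is eclipsed. Ph at 0° is eclipsed with CHO at 0° (3.6); F at 120° is eclipsed with Et at 120° (2.5); H at 240° is eclipsed with Cl at 240° (1.4). Total 7.5 kcal/mol.
C is eclipsed. Ph at 0° is eclipsed with Cl at 0° (3.2); F at 120° is eclipsed with CHO at 120° (1.8); H at 240° is eclipsed with Et at 240° (2.0). Total 7.0 kcal/mol.
C has the lowest total (7.0 kcal/mol).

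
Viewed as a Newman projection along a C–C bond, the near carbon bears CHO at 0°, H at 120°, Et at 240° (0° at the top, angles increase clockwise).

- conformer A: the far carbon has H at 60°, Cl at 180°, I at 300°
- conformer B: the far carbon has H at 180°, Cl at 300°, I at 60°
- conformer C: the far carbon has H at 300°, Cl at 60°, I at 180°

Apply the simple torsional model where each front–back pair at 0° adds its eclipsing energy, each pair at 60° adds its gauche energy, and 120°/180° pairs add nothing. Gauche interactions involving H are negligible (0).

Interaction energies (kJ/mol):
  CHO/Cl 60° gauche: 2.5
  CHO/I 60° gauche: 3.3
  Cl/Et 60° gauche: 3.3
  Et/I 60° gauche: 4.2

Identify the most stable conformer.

A (staggered): CHO–I gauche, Et–Cl gauche, Et–I gauche; 3.3 + 3.3 + 4.2 = 10.8 kJ/mol.
B (staggered): CHO–Cl gauche, CHO–I gauche, Et–Cl gauche; 2.5 + 3.3 + 3.3 = 9.1 kJ/mol.
C (staggered): CHO–Cl gauche, Et–I gauche; 2.5 + 4.2 = 6.7 kJ/mol.
C has the lowest total (6.7 kJ/mol).

C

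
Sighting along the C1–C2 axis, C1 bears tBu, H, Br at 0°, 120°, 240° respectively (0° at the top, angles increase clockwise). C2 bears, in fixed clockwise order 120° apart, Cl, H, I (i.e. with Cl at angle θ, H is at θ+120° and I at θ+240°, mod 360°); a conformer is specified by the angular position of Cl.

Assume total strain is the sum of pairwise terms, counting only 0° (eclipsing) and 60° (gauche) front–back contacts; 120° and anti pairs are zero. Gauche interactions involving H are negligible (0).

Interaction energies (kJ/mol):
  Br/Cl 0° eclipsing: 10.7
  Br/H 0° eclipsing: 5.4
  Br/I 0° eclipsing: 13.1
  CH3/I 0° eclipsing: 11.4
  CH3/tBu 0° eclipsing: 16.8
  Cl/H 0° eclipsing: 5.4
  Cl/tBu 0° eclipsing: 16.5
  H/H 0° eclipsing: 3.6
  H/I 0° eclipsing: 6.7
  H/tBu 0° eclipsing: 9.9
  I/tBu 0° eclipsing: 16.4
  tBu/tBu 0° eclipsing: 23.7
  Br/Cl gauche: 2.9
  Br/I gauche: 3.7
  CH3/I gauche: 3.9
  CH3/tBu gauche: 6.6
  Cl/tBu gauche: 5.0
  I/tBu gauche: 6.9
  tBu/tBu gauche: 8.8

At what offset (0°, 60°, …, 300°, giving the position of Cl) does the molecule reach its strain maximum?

Cl at 0° (eclipsed): tBu(0°)/Cl(0°) eclipsed 16.5; H(120°)/H(120°) eclipsed 3.6; Br(240°)/I(240°) eclipsed 13.1 → 33.2 kJ/mol.
Cl at 60° (staggered): tBu(0°)/Cl(60°) gauche 5.0; tBu(0°)/I(300°) gauche 6.9; Br(240°)/I(300°) gauche 3.7 → 15.6 kJ/mol.
Cl at 120° (eclipsed): tBu(0°)/I(0°) eclipsed 16.4; H(120°)/Cl(120°) eclipsed 5.4; Br(240°)/H(240°) eclipsed 5.4 → 27.2 kJ/mol.
Cl at 180° (staggered): tBu(0°)/I(60°) gauche 6.9; Br(240°)/Cl(180°) gauche 2.9 → 9.8 kJ/mol.
Cl at 240° (eclipsed): tBu(0°)/H(0°) eclipsed 9.9; H(120°)/I(120°) eclipsed 6.7; Br(240°)/Cl(240°) eclipsed 10.7 → 27.3 kJ/mol.
Cl at 300° (staggered): tBu(0°)/Cl(300°) gauche 5.0; Br(240°)/Cl(300°) gauche 2.9; Br(240°)/I(180°) gauche 3.7 → 11.6 kJ/mol.
The maximum (33.2 kJ/mol) occurs with Cl at 0°.

0°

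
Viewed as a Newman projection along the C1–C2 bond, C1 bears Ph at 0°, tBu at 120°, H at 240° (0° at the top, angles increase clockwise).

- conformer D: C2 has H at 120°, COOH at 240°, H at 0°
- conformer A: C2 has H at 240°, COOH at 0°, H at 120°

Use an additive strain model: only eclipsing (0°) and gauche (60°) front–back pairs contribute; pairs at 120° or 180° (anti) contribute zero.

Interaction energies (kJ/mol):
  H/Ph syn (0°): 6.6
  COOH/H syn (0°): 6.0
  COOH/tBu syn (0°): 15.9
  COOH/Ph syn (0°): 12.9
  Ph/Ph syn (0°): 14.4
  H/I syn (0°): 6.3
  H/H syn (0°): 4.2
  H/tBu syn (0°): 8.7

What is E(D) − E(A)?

D (eclipsed): Ph–H eclipsed, tBu–H eclipsed, H–COOH eclipsed; 6.6 + 8.7 + 6.0 = 21.3 kJ/mol.
A (eclipsed): Ph–COOH eclipsed, tBu–H eclipsed, H–H eclipsed; 12.9 + 8.7 + 4.2 = 25.8 kJ/mol.
E(D) − E(A) = 21.3 − 25.8 = -4.5 kJ/mol.

-4.5 kJ/mol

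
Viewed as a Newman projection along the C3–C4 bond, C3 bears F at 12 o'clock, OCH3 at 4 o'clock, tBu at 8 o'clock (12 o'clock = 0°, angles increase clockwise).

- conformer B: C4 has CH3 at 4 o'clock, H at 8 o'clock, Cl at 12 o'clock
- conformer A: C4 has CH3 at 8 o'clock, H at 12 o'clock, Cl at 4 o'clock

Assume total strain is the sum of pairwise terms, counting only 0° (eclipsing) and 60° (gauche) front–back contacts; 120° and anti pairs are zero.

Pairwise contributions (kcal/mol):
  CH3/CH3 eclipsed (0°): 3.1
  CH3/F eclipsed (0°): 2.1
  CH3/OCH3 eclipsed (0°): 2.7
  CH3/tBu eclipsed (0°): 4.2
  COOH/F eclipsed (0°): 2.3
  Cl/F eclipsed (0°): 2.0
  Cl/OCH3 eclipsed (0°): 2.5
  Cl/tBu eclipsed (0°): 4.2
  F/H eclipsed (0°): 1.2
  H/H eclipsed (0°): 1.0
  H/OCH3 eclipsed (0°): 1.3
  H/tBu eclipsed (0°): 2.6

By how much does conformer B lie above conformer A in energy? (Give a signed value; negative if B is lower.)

-0.6 kcal/mol

B is eclipsed. F at 0° is eclipsed with Cl at 0° (2.0); OCH3 at 120° is eclipsed with CH3 at 120° (2.7); tBu at 240° is eclipsed with H at 240° (2.6). Total 7.3 kcal/mol.
A is eclipsed. F at 0° is eclipsed with H at 0° (1.2); OCH3 at 120° is eclipsed with Cl at 120° (2.5); tBu at 240° is eclipsed with CH3 at 240° (4.2). Total 7.9 kcal/mol.
E(B) − E(A) = 7.3 − 7.9 = -0.6 kcal/mol.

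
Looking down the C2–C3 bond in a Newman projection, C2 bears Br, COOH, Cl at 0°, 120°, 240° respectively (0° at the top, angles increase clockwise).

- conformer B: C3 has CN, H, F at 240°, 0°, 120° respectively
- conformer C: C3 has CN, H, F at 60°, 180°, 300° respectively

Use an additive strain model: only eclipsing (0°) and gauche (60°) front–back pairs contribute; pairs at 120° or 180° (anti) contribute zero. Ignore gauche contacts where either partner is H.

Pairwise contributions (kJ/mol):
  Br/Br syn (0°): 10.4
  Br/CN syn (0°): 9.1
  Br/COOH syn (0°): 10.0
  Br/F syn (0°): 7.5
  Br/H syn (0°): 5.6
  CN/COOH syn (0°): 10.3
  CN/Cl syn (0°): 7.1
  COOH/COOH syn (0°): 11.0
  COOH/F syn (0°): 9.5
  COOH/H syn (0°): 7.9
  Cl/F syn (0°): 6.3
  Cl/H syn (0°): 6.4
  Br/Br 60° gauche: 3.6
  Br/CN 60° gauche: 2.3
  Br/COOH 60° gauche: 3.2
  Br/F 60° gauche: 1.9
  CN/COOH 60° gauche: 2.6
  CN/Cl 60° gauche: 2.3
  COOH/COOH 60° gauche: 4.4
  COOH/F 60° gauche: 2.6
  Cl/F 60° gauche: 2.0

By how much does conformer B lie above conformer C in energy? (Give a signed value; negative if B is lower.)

+13.4 kJ/mol

B is eclipsed. Br at 0° is eclipsed with H at 0° (5.6); COOH at 120° is eclipsed with F at 120° (9.5); Cl at 240° is eclipsed with CN at 240° (7.1). Total 22.2 kJ/mol.
C is staggered. Br at 0° is gauche with CN at 60° (2.3); Br at 0° is gauche with F at 300° (1.9); COOH at 120° is gauche with CN at 60° (2.6); Cl at 240° is gauche with F at 300° (2.0). Total 8.8 kJ/mol.
E(B) − E(C) = 22.2 − 8.8 = +13.4 kJ/mol.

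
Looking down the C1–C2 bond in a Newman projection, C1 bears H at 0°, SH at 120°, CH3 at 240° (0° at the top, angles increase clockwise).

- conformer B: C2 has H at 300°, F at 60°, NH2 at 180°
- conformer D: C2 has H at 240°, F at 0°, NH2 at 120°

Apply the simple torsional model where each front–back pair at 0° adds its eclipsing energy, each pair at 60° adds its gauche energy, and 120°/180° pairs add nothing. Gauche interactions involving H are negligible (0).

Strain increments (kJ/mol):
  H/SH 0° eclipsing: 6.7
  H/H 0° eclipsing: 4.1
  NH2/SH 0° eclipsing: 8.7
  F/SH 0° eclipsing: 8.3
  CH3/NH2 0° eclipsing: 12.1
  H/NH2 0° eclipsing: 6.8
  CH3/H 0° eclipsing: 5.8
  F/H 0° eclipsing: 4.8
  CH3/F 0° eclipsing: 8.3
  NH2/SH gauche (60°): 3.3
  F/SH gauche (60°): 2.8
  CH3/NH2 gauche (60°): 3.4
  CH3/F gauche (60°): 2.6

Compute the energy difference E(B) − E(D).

-9.8 kJ/mol

B (staggered): SH(120°)/F(60°) gauche 2.8; SH(120°)/NH2(180°) gauche 3.3; CH3(240°)/NH2(180°) gauche 3.4 → 9.5 kJ/mol.
D (eclipsed): H(0°)/F(0°) eclipsed 4.8; SH(120°)/NH2(120°) eclipsed 8.7; CH3(240°)/H(240°) eclipsed 5.8 → 19.3 kJ/mol.
E(B) − E(D) = 9.5 − 19.3 = -9.8 kJ/mol.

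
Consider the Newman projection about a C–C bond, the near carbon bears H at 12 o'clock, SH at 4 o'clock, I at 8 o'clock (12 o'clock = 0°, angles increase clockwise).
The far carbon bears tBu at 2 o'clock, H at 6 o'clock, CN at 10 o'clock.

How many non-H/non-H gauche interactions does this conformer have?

2

Non-H gauche pairs: SH(120°)/tBu(60°); I(240°)/CN(300°) — 2 interactions.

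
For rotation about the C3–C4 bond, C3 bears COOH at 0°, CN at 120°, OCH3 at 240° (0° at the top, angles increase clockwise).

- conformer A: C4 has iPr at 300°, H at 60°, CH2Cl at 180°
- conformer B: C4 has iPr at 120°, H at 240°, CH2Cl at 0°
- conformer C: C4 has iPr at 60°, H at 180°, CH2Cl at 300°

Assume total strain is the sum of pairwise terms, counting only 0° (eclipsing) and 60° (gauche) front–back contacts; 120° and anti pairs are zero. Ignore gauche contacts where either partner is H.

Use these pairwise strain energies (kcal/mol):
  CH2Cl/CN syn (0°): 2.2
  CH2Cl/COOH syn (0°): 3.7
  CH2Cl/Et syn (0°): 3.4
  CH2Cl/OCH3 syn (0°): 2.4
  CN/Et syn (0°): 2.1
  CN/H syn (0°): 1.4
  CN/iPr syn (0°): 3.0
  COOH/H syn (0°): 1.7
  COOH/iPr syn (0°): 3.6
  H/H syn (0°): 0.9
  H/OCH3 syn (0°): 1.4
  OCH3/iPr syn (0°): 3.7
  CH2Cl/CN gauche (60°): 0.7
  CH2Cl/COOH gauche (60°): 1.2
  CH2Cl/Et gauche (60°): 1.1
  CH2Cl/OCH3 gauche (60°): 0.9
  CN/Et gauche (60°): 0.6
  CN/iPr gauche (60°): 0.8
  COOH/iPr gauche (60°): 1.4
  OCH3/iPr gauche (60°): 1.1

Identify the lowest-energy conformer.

A

A (staggered): COOH(0°)/iPr(300°) gauche 1.4; CN(120°)/CH2Cl(180°) gauche 0.7; OCH3(240°)/iPr(300°) gauche 1.1; OCH3(240°)/CH2Cl(180°) gauche 0.9 → 4.1 kcal/mol.
B (eclipsed): COOH(0°)/CH2Cl(0°) eclipsed 3.7; CN(120°)/iPr(120°) eclipsed 3.0; OCH3(240°)/H(240°) eclipsed 1.4 → 8.1 kcal/mol.
C (staggered): COOH(0°)/iPr(60°) gauche 1.4; COOH(0°)/CH2Cl(300°) gauche 1.2; CN(120°)/iPr(60°) gauche 0.8; OCH3(240°)/CH2Cl(300°) gauche 0.9 → 4.3 kcal/mol.
A has the lowest total (4.1 kcal/mol).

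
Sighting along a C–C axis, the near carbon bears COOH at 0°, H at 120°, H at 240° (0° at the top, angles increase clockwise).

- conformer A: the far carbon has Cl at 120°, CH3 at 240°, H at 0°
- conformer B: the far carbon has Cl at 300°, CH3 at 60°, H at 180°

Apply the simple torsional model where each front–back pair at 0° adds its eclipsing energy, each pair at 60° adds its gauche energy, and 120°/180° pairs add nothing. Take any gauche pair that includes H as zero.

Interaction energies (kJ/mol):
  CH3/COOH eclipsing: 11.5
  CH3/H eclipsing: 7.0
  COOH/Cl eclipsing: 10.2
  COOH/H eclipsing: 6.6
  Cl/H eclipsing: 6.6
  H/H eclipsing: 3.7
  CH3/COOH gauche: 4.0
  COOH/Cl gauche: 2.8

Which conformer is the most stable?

B

A (eclipsed): COOH(0°)/H(0°) eclipsed 6.6; H(120°)/Cl(120°) eclipsed 6.6; H(240°)/CH3(240°) eclipsed 7.0 → 20.2 kJ/mol.
B (staggered): COOH(0°)/Cl(300°) gauche 2.8; COOH(0°)/CH3(60°) gauche 4.0 → 6.8 kJ/mol.
B has the lowest total (6.8 kJ/mol).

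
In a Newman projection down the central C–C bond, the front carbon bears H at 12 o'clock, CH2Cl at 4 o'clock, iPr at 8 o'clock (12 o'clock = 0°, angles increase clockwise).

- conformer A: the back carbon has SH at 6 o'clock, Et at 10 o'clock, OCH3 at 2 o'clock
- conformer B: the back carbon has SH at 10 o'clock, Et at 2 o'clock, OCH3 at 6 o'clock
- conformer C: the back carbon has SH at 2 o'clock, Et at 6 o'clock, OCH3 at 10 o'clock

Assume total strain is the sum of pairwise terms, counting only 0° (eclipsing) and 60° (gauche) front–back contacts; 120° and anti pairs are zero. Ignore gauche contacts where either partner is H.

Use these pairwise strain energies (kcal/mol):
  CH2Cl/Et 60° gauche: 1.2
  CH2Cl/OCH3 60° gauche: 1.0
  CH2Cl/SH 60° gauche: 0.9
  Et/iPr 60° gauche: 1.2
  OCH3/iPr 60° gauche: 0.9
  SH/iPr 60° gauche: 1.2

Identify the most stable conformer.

C

A (staggered): CH2Cl(120°)/SH(180°) gauche 0.9; CH2Cl(120°)/OCH3(60°) gauche 1.0; iPr(240°)/SH(180°) gauche 1.2; iPr(240°)/Et(300°) gauche 1.2 → 4.3 kcal/mol.
B (staggered): CH2Cl(120°)/Et(60°) gauche 1.2; CH2Cl(120°)/OCH3(180°) gauche 1.0; iPr(240°)/SH(300°) gauche 1.2; iPr(240°)/OCH3(180°) gauche 0.9 → 4.3 kcal/mol.
C (staggered): CH2Cl(120°)/SH(60°) gauche 0.9; CH2Cl(120°)/Et(180°) gauche 1.2; iPr(240°)/Et(180°) gauche 1.2; iPr(240°)/OCH3(300°) gauche 0.9 → 4.2 kcal/mol.
C has the lowest total (4.2 kcal/mol).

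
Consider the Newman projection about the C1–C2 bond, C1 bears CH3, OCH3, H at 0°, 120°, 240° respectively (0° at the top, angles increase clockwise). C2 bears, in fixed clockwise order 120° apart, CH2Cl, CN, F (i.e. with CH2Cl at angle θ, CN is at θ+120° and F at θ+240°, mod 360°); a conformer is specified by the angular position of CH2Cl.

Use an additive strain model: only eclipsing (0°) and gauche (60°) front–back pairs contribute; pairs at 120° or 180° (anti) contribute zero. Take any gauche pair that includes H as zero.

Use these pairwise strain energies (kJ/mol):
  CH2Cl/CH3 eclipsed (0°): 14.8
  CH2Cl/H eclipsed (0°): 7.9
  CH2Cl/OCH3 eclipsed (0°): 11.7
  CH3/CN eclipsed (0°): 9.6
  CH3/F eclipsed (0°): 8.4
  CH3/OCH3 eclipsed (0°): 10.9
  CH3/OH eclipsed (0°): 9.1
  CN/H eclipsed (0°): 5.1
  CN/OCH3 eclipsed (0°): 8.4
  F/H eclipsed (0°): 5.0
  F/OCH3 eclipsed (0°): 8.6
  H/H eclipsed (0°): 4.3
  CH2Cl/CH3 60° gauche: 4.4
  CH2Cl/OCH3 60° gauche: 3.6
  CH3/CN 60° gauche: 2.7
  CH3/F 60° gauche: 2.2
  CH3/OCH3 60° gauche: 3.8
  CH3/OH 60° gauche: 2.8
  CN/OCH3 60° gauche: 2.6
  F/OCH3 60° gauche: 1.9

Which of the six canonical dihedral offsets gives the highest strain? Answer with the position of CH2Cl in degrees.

0°

CH2Cl at 0° (eclipsed): CH3–CH2Cl eclipsed, OCH3–CN eclipsed, H–F eclipsed; 14.8 + 8.4 + 5.0 = 28.2 kJ/mol.
CH2Cl at 60° (staggered): CH3–CH2Cl gauche, CH3–F gauche, OCH3–CH2Cl gauche, OCH3–CN gauche; 4.4 + 2.2 + 3.6 + 2.6 = 12.8 kJ/mol.
CH2Cl at 120° (eclipsed): CH3–F eclipsed, OCH3–CH2Cl eclipsed, H–CN eclipsed; 8.4 + 11.7 + 5.1 = 25.2 kJ/mol.
CH2Cl at 180° (staggered): CH3–CN gauche, CH3–F gauche, OCH3–CH2Cl gauche, OCH3–F gauche; 2.7 + 2.2 + 3.6 + 1.9 = 10.4 kJ/mol.
CH2Cl at 240° (eclipsed): CH3–CN eclipsed, OCH3–F eclipsed, H–CH2Cl eclipsed; 9.6 + 8.6 + 7.9 = 26.1 kJ/mol.
CH2Cl at 300° (staggered): CH3–CH2Cl gauche, CH3–CN gauche, OCH3–CN gauche, OCH3–F gauche; 4.4 + 2.7 + 2.6 + 1.9 = 11.6 kJ/mol.
The maximum (28.2 kJ/mol) occurs with CH2Cl at 0°.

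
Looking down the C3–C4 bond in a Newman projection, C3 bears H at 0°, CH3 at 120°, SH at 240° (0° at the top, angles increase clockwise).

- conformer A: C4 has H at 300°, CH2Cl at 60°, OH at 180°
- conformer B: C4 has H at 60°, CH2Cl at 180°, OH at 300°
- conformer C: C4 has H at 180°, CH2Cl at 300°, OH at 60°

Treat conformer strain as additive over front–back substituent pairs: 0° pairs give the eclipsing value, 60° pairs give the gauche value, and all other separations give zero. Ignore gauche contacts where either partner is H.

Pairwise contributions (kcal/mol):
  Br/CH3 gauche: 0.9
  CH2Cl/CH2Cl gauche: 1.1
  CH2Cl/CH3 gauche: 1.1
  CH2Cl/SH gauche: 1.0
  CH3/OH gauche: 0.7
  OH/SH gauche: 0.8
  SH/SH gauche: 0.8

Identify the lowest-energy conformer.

C

A (staggered): CH3–CH2Cl gauche, CH3–OH gauche, SH–OH gauche; 1.1 + 0.7 + 0.8 = 2.6 kcal/mol.
B (staggered): CH3–CH2Cl gauche, SH–CH2Cl gauche, SH–OH gauche; 1.1 + 1.0 + 0.8 = 2.9 kcal/mol.
C (staggered): CH3–OH gauche, SH–CH2Cl gauche; 0.7 + 1.0 = 1.7 kcal/mol.
C has the lowest total (1.7 kcal/mol).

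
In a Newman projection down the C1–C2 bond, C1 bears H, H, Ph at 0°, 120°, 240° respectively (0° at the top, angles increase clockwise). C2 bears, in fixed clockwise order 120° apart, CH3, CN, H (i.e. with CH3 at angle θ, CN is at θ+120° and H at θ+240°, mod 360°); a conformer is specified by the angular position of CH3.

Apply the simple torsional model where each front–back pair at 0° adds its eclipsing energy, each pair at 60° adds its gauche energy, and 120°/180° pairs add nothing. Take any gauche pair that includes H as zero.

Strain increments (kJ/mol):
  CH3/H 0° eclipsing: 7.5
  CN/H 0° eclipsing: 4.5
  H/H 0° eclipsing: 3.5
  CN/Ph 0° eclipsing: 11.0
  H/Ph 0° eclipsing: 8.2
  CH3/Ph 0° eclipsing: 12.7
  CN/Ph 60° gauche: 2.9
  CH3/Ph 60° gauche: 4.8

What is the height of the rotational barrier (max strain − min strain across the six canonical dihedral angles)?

CH3 at 0° is eclipsed. H at 0° is eclipsed with CH3 at 0° (7.5); H at 120° is eclipsed with CN at 120° (4.5); Ph at 240° is eclipsed with H at 240° (8.2). Total 20.2 kJ/mol.
CH3 at 60° is staggered. Ph at 240° is gauche with CN at 180° (2.9). Total 2.9 kJ/mol.
CH3 at 120° is eclipsed. H at 0° is eclipsed with H at 0° (3.5); H at 120° is eclipsed with CH3 at 120° (7.5); Ph at 240° is eclipsed with CN at 240° (11.0). Total 22.0 kJ/mol.
CH3 at 180° is staggered. Ph at 240° is gauche with CH3 at 180° (4.8); Ph at 240° is gauche with CN at 300° (2.9). Total 7.7 kJ/mol.
CH3 at 240° is eclipsed. H at 0° is eclipsed with CN at 0° (4.5); H at 120° is eclipsed with H at 120° (3.5); Ph at 240° is eclipsed with CH3 at 240° (12.7). Total 20.7 kJ/mol.
CH3 at 300° is staggered. Ph at 240° is gauche with CH3 at 300° (4.8). Total 4.8 kJ/mol.
Max at 120° (22.0 kJ/mol), min at 60° (2.9 kJ/mol); barrier = 19.1 kJ/mol.

19.1 kJ/mol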